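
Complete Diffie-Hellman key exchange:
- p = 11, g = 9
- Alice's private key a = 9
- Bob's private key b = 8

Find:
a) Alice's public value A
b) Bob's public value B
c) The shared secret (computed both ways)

Step 1: A = g^a mod p = 9^9 mod 11 = 5.
Step 2: B = g^b mod p = 9^8 mod 11 = 3.
Step 3: Alice computes s = B^a mod p = 3^9 mod 11 = 4.
Step 4: Bob computes s = A^b mod p = 5^8 mod 11 = 4.
Both sides agree: shared secret = 4.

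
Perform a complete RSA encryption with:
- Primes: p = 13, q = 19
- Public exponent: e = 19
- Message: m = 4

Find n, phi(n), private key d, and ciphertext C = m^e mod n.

Step 1: n = 13 * 19 = 247.
Step 2: phi(n) = (13-1)(19-1) = 12 * 18 = 216.
Step 3: Find d = 19^(-1) mod 216 = 91.
  Verify: 19 * 91 = 1729 = 1 (mod 216).
Step 4: C = 4^19 mod 247 = 4.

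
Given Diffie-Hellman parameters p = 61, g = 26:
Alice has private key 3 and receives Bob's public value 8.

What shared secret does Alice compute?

Step 1: s = B^a mod p = 8^3 mod 61.
  8^1 mod 61 = 8
  8^2 mod 61 = (8 * 8) mod 61 = 3
  8^3 mod 61 = (3 * 8) mod 61 = 24
Result: shared secret = 24.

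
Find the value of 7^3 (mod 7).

Step 1: Compute 7^3 mod 7 step by step, reducing modulo 7 at each step.
  7^1 mod 7 = 0
  7^2 mod 7 = (0 * 7) mod 7 = 0
  7^3 mod 7 = (0 * 7) mod 7 = 0
Step 2: Result = 0.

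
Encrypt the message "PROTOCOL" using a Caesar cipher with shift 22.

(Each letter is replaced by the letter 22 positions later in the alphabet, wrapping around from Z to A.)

Step 1: For each letter, shift forward by 22 positions (mod 26).
  P (position 15) -> position (15+22) mod 26 = 11 -> L
  R (position 17) -> position (17+22) mod 26 = 13 -> N
  O (position 14) -> position (14+22) mod 26 = 10 -> K
  T (position 19) -> position (19+22) mod 26 = 15 -> P
  O (position 14) -> position (14+22) mod 26 = 10 -> K
  C (position 2) -> position (2+22) mod 26 = 24 -> Y
  O (position 14) -> position (14+22) mod 26 = 10 -> K
  L (position 11) -> position (11+22) mod 26 = 7 -> H
Result: LNKPKYKH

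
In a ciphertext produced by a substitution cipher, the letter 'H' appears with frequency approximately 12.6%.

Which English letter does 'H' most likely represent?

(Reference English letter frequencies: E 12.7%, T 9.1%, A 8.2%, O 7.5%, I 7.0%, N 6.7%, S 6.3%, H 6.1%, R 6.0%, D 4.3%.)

Step 1: The observed frequency is 12.6%.
Step 2: Compare with English frequencies:
  E: 12.7% (difference: 0.1%) <-- closest
  T: 9.1% (difference: 3.5%)
  A: 8.2% (difference: 4.4%)
  O: 7.5% (difference: 5.1%)
  I: 7.0% (difference: 5.6%)
  N: 6.7% (difference: 5.9%)
  S: 6.3% (difference: 6.3%)
  H: 6.1% (difference: 6.5%)
  R: 6.0% (difference: 6.6%)
  D: 4.3% (difference: 8.3%)
Step 3: 'H' most likely represents 'E' (frequency 12.7%).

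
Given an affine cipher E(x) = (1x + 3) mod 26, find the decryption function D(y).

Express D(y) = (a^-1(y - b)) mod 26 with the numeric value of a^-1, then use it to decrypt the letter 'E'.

Step 1: Find a^-1, the modular inverse of 1 mod 26.
Step 2: We need 1 * a^-1 = 1 (mod 26).
Step 3: 1 * 1 = 1 = 0 * 26 + 1, so a^-1 = 1.
Step 4: D(y) = 1(y - 3) mod 26.
Step 5: Apply to 'E' (y = 4): D(4) = 1 * (4 - 3) mod 26 = 1 * 1 mod 26 = 1 -> 'B'.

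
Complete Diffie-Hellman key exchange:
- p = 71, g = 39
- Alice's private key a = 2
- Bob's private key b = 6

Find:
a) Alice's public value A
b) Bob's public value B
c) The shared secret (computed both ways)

Step 1: A = g^a mod p = 39^2 mod 71 = 30.
Step 2: B = g^b mod p = 39^6 mod 71 = 20.
Step 3: Alice computes s = B^a mod p = 20^2 mod 71 = 45.
Step 4: Bob computes s = A^b mod p = 30^6 mod 71 = 45.
Both sides agree: shared secret = 45.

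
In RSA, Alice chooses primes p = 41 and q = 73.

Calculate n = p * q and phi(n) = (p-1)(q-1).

Step 1: n = p * q = 41 * 73 = 2993.
Step 2: phi(n) = (p-1)(q-1) = 40 * 72 = 2880.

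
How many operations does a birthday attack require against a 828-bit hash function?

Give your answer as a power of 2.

Step 1: The birthday paradox gives collision probability ~50% after sqrt(2^n) = 2^(n/2) hashes.
Step 2: For 828-bit output: 2^(828/2) = 2^414.
Step 3: Approximately 2^414 hash computations needed.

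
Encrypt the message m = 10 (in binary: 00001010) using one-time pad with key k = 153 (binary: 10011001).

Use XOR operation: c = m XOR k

Step 1: Write out the XOR operation bit by bit:
  Message: 00001010
  Key:     10011001
  XOR:     10010011
Step 2: Convert to decimal: 10010011 = 147.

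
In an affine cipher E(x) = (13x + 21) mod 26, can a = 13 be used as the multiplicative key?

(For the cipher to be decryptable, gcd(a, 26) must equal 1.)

Step 1: Compute gcd(13, 26).
Step 2: gcd(13, 26) = 13.
Since gcd = 13 != 1, 13 shares a common factor with 26, so it cannot be used.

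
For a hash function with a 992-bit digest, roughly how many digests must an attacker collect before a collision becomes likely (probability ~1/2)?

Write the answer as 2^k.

Step 1: The birthday paradox gives collision probability ~50% after sqrt(2^n) = 2^(n/2) hashes.
Step 2: For 992-bit output: 2^(992/2) = 2^496.
Step 3: Approximately 2^496 hash computations needed.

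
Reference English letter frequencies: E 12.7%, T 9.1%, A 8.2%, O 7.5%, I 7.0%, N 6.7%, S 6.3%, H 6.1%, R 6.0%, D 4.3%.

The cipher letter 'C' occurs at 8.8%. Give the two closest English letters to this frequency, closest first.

Step 1: Observed frequency of 'C' is 8.8%.
Step 2: Compute distances to each reference frequency and sort:
  T (9.1%): difference = 0.3% <-- BEST
  A (8.2%): difference = 0.6% <-- RUNNER-UP
  O (7.5%): difference = 1.3%
  I (7.0%): difference = 1.8%
  N (6.7%): difference = 2.1%
Step 3: Most likely is 'T' (9.1%, diff 0.3%); second most likely is 'A' (8.2%, diff 0.6%).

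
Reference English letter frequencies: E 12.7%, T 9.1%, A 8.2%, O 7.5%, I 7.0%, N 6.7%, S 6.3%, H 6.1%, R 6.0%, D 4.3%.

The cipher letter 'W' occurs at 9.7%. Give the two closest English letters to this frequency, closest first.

Step 1: Observed frequency of 'W' is 9.7%.
Step 2: Compute distances to each reference frequency and sort:
  T (9.1%): difference = 0.6% <-- BEST
  A (8.2%): difference = 1.5% <-- RUNNER-UP
  O (7.5%): difference = 2.2%
  I (7.0%): difference = 2.7%
  N (6.7%): difference = 3.0%
Step 3: Most likely is 'T' (9.1%, diff 0.6%); second most likely is 'A' (8.2%, diff 1.5%).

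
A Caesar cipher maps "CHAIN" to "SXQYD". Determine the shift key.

Step 1: Compare first letters: C (position 2) -> S (position 18).
Step 2: Shift = (18 - 2) mod 26 = 16.
The shift value is 16.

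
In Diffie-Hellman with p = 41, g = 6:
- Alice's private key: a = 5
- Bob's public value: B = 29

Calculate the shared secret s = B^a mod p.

Step 1: s = B^a mod p = 29^5 mod 41.
  29^1 mod 41 = 29
  29^2 mod 41 = (29 * 29) mod 41 = 21
  29^3 mod 41 = (21 * 29) mod 41 = 35
  29^4 mod 41 = (35 * 29) mod 41 = 31
  29^5 mod 41 = (31 * 29) mod 41 = 38
Result: shared secret = 38.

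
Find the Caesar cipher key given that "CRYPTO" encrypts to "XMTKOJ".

Step 1: Compare first letters: C (position 2) -> X (position 23).
Step 2: Shift = (23 - 2) mod 26 = 21.
The shift value is 21.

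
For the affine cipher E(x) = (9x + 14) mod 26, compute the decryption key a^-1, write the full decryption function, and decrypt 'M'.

Step 1: Find a^-1, the modular inverse of 9 mod 26.
Step 2: We need 9 * a^-1 = 1 (mod 26).
Step 3: 9 * 3 = 27 = 1 * 26 + 1, so a^-1 = 3.
Step 4: D(y) = 3(y - 14) mod 26.
Step 5: Apply to 'M' (y = 12): D(12) = 3 * (12 - 14) mod 26 = 3 * -2 mod 26 = 20 -> 'U'.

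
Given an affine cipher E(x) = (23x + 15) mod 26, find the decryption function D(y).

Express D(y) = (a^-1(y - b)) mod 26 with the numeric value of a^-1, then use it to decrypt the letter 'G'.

Step 1: Find a^-1, the modular inverse of 23 mod 26.
Step 2: We need 23 * a^-1 = 1 (mod 26).
Step 3: 23 * 17 = 391 = 15 * 26 + 1, so a^-1 = 17.
Step 4: D(y) = 17(y - 15) mod 26.
Step 5: Apply to 'G' (y = 6): D(6) = 17 * (6 - 15) mod 26 = 17 * -9 mod 26 = 3 -> 'D'.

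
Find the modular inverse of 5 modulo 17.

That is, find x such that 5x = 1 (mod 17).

Step 1: We need x such that 5 * x = 1 (mod 17).
Step 2: Using the extended Euclidean algorithm or trial:
  5 * 7 = 35 = 2 * 17 + 1.
Step 3: Since 35 mod 17 = 1, the inverse is x = 7.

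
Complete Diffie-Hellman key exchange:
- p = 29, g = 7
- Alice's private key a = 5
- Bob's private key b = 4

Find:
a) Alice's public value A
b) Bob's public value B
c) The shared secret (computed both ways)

Step 1: A = g^a mod p = 7^5 mod 29 = 16.
Step 2: B = g^b mod p = 7^4 mod 29 = 23.
Step 3: Alice computes s = B^a mod p = 23^5 mod 29 = 25.
Step 4: Bob computes s = A^b mod p = 16^4 mod 29 = 25.
Both sides agree: shared secret = 25.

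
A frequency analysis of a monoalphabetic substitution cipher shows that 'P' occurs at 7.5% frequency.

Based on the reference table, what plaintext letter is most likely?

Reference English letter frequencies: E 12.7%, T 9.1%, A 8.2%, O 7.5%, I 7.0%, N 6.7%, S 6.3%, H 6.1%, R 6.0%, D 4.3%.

Step 1: The observed frequency is 7.5%.
Step 2: Compare with English frequencies:
  E: 12.7% (difference: 5.2%)
  T: 9.1% (difference: 1.6%)
  A: 8.2% (difference: 0.7%)
  O: 7.5% (difference: 0.0%) <-- closest
  I: 7.0% (difference: 0.5%)
  N: 6.7% (difference: 0.8%)
  S: 6.3% (difference: 1.2%)
  H: 6.1% (difference: 1.4%)
  R: 6.0% (difference: 1.5%)
  D: 4.3% (difference: 3.2%)
Step 3: 'P' most likely represents 'O' (frequency 7.5%).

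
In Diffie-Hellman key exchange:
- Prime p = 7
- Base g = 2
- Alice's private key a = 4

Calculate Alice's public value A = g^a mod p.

Step 1: A = g^a mod p = 2^4 mod 7.
  2^1 mod 7 = 2
  2^2 mod 7 = (2 * 2) mod 7 = 4
  2^3 mod 7 = (4 * 2) mod 7 = 1
  2^4 mod 7 = (1 * 2) mod 7 = 2
Result: A = 2.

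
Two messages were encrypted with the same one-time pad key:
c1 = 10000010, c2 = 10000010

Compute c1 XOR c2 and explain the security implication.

Step 1: c1 XOR c2 = (m1 XOR k) XOR (m2 XOR k).
Step 2: By XOR associativity/commutativity: = m1 XOR m2 XOR k XOR k = m1 XOR m2.
Step 3: 10000010 XOR 10000010 = 00000000 = 0.
Step 4: The key cancels out! An attacker learns m1 XOR m2 = 0, revealing the relationship between plaintexts.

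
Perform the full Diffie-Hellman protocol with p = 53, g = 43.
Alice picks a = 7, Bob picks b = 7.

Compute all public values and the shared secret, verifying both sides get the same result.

Step 1: A = g^a mod p = 43^7 mod 53 = 40.
Step 2: B = g^b mod p = 43^7 mod 53 = 40.
Step 3: Alice computes s = B^a mod p = 40^7 mod 53 = 38.
Step 4: Bob computes s = A^b mod p = 40^7 mod 53 = 38.
Both sides agree: shared secret = 38.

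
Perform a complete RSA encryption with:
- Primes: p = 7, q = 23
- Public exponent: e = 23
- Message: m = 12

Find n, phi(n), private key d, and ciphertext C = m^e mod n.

Step 1: n = 7 * 23 = 161.
Step 2: phi(n) = (7-1)(23-1) = 6 * 22 = 132.
Step 3: Find d = 23^(-1) mod 132 = 23.
  Verify: 23 * 23 = 529 = 1 (mod 132).
Step 4: C = 12^23 mod 161 = 150.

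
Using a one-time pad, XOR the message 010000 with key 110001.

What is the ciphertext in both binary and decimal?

Step 1: Write out the XOR operation bit by bit:
  Message: 010000
  Key:     110001
  XOR:     100001
Step 2: Convert to decimal: 100001 = 33.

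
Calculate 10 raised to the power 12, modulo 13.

Step 1: Compute 10^12 mod 13 step by step, reducing modulo 13 at each step.
  10^1 mod 13 = 10
  10^2 mod 13 = (10 * 10) mod 13 = 9
  10^3 mod 13 = (9 * 10) mod 13 = 12
  10^4 mod 13 = (12 * 10) mod 13 = 3
  10^5 mod 13 = (3 * 10) mod 13 = 4
  10^6 mod 13 = (4 * 10) mod 13 = 1
  10^7 mod 13 = (1 * 10) mod 13 = 10
  10^8 mod 13 = (10 * 10) mod 13 = 9
  10^9 mod 13 = (9 * 10) mod 13 = 12
  10^10 mod 13 = (12 * 10) mod 13 = 3
  10^11 mod 13 = (3 * 10) mod 13 = 4
  10^12 mod 13 = (4 * 10) mod 13 = 1
Step 2: Result = 1.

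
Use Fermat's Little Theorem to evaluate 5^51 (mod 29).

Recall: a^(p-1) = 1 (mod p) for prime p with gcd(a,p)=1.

Step 1: Since 29 is prime, by Fermat's Little Theorem: 5^28 = 1 (mod 29).
Step 2: Reduce exponent: 51 mod 28 = 23.
Step 3: So 5^51 = 5^23 (mod 29).
Step 4: 5^23 mod 29 = 4.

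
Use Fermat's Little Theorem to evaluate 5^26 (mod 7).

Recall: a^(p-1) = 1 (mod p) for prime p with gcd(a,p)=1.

Step 1: Since 7 is prime, by Fermat's Little Theorem: 5^6 = 1 (mod 7).
Step 2: Reduce exponent: 26 mod 6 = 2.
Step 3: So 5^26 = 5^2 (mod 7).
Step 4: 5^2 mod 7 = 4.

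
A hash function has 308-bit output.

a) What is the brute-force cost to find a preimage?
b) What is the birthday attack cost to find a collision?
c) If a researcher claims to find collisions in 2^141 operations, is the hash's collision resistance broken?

Step 1: Preimage resistance requires brute-force of 2^308 operations.
Step 2: Collision resistance (birthday bound) = 2^(308/2) = 2^154.
Step 3: The claimed attack costs 2^141 operations.
Step 4: Since 2^141 < 2^154, the claimed attack beats the generic birthday bound, so collision resistance is broken.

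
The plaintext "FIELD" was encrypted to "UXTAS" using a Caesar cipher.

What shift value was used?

Step 1: Compare first letters: F (position 5) -> U (position 20).
Step 2: Shift = (20 - 5) mod 26 = 15.
The shift value is 15.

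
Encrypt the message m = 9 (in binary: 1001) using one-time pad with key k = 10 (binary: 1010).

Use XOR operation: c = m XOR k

Step 1: Write out the XOR operation bit by bit:
  Message: 1001
  Key:     1010
  XOR:     0011
Step 2: Convert to decimal: 0011 = 3.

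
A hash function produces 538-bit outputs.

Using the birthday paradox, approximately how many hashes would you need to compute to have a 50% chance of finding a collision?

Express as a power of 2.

Step 1: The birthday paradox gives collision probability ~50% after sqrt(2^n) = 2^(n/2) hashes.
Step 2: For 538-bit output: 2^(538/2) = 2^269.
Step 3: Approximately 2^269 hash computations needed.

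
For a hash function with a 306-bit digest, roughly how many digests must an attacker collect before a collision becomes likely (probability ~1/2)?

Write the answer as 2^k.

Step 1: The birthday paradox gives collision probability ~50% after sqrt(2^n) = 2^(n/2) hashes.
Step 2: For 306-bit output: 2^(306/2) = 2^153.
Step 3: Approximately 2^153 hash computations needed.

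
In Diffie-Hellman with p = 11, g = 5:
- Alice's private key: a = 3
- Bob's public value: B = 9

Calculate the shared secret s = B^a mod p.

Step 1: s = B^a mod p = 9^3 mod 11.
  9^1 mod 11 = 9
  9^2 mod 11 = (9 * 9) mod 11 = 4
  9^3 mod 11 = (4 * 9) mod 11 = 3
Result: shared secret = 3.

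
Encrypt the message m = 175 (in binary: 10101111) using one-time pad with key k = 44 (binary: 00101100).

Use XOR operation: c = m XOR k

Step 1: Write out the XOR operation bit by bit:
  Message: 10101111
  Key:     00101100
  XOR:     10000011
Step 2: Convert to decimal: 10000011 = 131.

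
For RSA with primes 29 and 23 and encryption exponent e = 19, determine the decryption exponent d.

Step 1: n = 29 * 23 = 667.
Step 2: phi(n) = 28 * 22 = 616.
Step 3: Find d such that 19 * d = 1 (mod 616).
Step 4: d = 19^(-1) mod 616 = 227.
Verification: 19 * 227 = 4313 = 7 * 616 + 1.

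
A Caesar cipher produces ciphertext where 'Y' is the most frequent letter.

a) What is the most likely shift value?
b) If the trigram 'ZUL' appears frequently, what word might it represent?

Step 1: In English, 'E' is the most frequent letter (12.7%).
Step 2: The most frequent ciphertext letter is 'Y' (position 24).
Step 3: Shift = (24 - 4) mod 26 = 20.
Step 4: Decrypt 'ZUL' by shifting back 20:
  Z -> F
  U -> A
  L -> R
Step 5: 'ZUL' decrypts to 'FAR'.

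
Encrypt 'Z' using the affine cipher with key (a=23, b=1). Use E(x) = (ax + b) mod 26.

Step 1: Convert 'Z' to number: x = 25.
Step 2: E(25) = (23 * 25 + 1) mod 26 = 576 mod 26 = 4.
Step 3: Convert 4 back to letter: E.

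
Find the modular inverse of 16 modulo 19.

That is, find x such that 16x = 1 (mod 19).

Step 1: We need x such that 16 * x = 1 (mod 19).
Step 2: Using the extended Euclidean algorithm or trial:
  16 * 6 = 96 = 5 * 19 + 1.
Step 3: Since 96 mod 19 = 1, the inverse is x = 6.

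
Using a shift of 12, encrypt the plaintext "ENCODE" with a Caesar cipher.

Step 1: For each letter, shift forward by 12 positions (mod 26).
  E (position 4) -> position (4+12) mod 26 = 16 -> Q
  N (position 13) -> position (13+12) mod 26 = 25 -> Z
  C (position 2) -> position (2+12) mod 26 = 14 -> O
  O (position 14) -> position (14+12) mod 26 = 0 -> A
  D (position 3) -> position (3+12) mod 26 = 15 -> P
  E (position 4) -> position (4+12) mod 26 = 16 -> Q
Result: QZOAPQ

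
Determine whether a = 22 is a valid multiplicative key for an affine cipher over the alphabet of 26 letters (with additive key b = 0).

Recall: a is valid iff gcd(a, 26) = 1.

Step 1: Compute gcd(22, 26).
Step 2: gcd(22, 26) = 2.
Since gcd = 2 != 1, 22 shares a common factor with 26, so it cannot be used.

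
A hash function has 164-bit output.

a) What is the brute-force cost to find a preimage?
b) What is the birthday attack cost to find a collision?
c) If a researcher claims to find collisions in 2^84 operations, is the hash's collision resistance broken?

Step 1: Preimage resistance requires brute-force of 2^164 operations.
Step 2: Collision resistance (birthday bound) = 2^(164/2) = 2^82.
Step 3: The claimed attack costs 2^84 operations.
Step 4: Since 2^84 >= 2^82, the claimed attack is no faster than the generic birthday attack, so this does not break collision resistance.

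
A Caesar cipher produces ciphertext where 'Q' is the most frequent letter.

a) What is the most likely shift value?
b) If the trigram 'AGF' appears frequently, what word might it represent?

Step 1: In English, 'E' is the most frequent letter (12.7%).
Step 2: The most frequent ciphertext letter is 'Q' (position 16).
Step 3: Shift = (16 - 4) mod 26 = 12.
Step 4: Decrypt 'AGF' by shifting back 12:
  A -> O
  G -> U
  F -> T
Step 5: 'AGF' decrypts to 'OUT'.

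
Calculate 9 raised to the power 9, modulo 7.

Step 1: Compute 9^9 mod 7 step by step, reducing modulo 7 at each step.
  9^1 mod 7 = 2
  9^2 mod 7 = (2 * 9) mod 7 = 4
  9^3 mod 7 = (4 * 9) mod 7 = 1
  9^4 mod 7 = (1 * 9) mod 7 = 2
  9^5 mod 7 = (2 * 9) mod 7 = 4
  9^6 mod 7 = (4 * 9) mod 7 = 1
  9^7 mod 7 = (1 * 9) mod 7 = 2
  9^8 mod 7 = (2 * 9) mod 7 = 4
  9^9 mod 7 = (4 * 9) mod 7 = 1
Step 2: Result = 1.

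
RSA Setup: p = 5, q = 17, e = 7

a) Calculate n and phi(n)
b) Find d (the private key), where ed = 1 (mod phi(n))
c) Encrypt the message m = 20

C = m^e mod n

Step 1: n = 5 * 17 = 85.
Step 2: phi(n) = (5-1)(17-1) = 4 * 16 = 64.
Step 3: Find d = 7^(-1) mod 64 = 55.
  Verify: 7 * 55 = 385 = 1 (mod 64).
Step 4: C = 20^7 mod 85 = 45.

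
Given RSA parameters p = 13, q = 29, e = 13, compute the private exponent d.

Step 1: n = 13 * 29 = 377.
Step 2: phi(n) = 12 * 28 = 336.
Step 3: Find d such that 13 * d = 1 (mod 336).
Step 4: d = 13^(-1) mod 336 = 181.
Verification: 13 * 181 = 2353 = 7 * 336 + 1.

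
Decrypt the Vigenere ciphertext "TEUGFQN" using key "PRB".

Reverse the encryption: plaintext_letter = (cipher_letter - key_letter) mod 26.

Step 1: Extend key: PRBPRBP
Step 2: Decrypt each letter (c - k) mod 26:
  T(19) - P(15) = (19-15) mod 26 = 4 = E
  E(4) - R(17) = (4-17) mod 26 = 13 = N
  U(20) - B(1) = (20-1) mod 26 = 19 = T
  G(6) - P(15) = (6-15) mod 26 = 17 = R
  F(5) - R(17) = (5-17) mod 26 = 14 = O
  Q(16) - B(1) = (16-1) mod 26 = 15 = P
  N(13) - P(15) = (13-15) mod 26 = 24 = Y
Plaintext: ENTROPY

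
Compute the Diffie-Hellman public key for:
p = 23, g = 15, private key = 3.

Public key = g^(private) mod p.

Step 1: A = g^a mod p = 15^3 mod 23.
  15^1 mod 23 = 15
  15^2 mod 23 = (15 * 15) mod 23 = 18
  15^3 mod 23 = (18 * 15) mod 23 = 17
Result: A = 17.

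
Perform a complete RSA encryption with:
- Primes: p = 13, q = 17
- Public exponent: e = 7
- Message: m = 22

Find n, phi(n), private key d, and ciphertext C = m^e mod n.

Step 1: n = 13 * 17 = 221.
Step 2: phi(n) = (13-1)(17-1) = 12 * 16 = 192.
Step 3: Find d = 7^(-1) mod 192 = 55.
  Verify: 7 * 55 = 385 = 1 (mod 192).
Step 4: C = 22^7 mod 221 = 61.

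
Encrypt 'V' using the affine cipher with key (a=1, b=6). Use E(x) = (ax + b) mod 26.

Step 1: Convert 'V' to number: x = 21.
Step 2: E(21) = (1 * 21 + 6) mod 26 = 27 mod 26 = 1.
Step 3: Convert 1 back to letter: B.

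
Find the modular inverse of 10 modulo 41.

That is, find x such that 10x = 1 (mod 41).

Step 1: We need x such that 10 * x = 1 (mod 41).
Step 2: Using the extended Euclidean algorithm or trial:
  10 * 37 = 370 = 9 * 41 + 1.
Step 3: Since 370 mod 41 = 1, the inverse is x = 37.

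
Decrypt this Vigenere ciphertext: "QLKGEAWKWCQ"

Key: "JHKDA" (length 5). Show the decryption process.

Step 1: Key 'JHKDA' has length 5. Extended key: JHKDAJHKDAJ
Step 2: Decrypt each position:
  Q(16) - J(9) = 7 = H
  L(11) - H(7) = 4 = E
  K(10) - K(10) = 0 = A
  G(6) - D(3) = 3 = D
  E(4) - A(0) = 4 = E
  A(0) - J(9) = 17 = R
  W(22) - H(7) = 15 = P
  K(10) - K(10) = 0 = A
  W(22) - D(3) = 19 = T
  C(2) - A(0) = 2 = C
  Q(16) - J(9) = 7 = H
Plaintext: HEADERPATCH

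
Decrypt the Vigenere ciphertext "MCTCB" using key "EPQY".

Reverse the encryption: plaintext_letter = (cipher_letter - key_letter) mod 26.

Step 1: Extend key: EPQYE
Step 2: Decrypt each letter (c - k) mod 26:
  M(12) - E(4) = (12-4) mod 26 = 8 = I
  C(2) - P(15) = (2-15) mod 26 = 13 = N
  T(19) - Q(16) = (19-16) mod 26 = 3 = D
  C(2) - Y(24) = (2-24) mod 26 = 4 = E
  B(1) - E(4) = (1-4) mod 26 = 23 = X
Plaintext: INDEX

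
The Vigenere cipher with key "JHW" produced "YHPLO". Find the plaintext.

Step 1: Extend key: JHWJH
Step 2: Decrypt each letter (c - k) mod 26:
  Y(24) - J(9) = (24-9) mod 26 = 15 = P
  H(7) - H(7) = (7-7) mod 26 = 0 = A
  P(15) - W(22) = (15-22) mod 26 = 19 = T
  L(11) - J(9) = (11-9) mod 26 = 2 = C
  O(14) - H(7) = (14-7) mod 26 = 7 = H
Plaintext: PATCH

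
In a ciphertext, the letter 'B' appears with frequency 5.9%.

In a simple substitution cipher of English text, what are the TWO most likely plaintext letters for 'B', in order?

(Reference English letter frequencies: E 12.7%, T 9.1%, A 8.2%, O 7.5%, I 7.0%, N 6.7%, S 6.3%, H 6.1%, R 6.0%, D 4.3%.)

Step 1: Observed frequency of 'B' is 5.9%.
Step 2: Compute distances to each reference frequency and sort:
  R (6.0%): difference = 0.1% <-- BEST
  H (6.1%): difference = 0.2% <-- RUNNER-UP
  S (6.3%): difference = 0.4%
  N (6.7%): difference = 0.8%
  I (7.0%): difference = 1.1%
Step 3: Most likely is 'R' (6.0%, diff 0.1%); second most likely is 'H' (6.1%, diff 0.2%).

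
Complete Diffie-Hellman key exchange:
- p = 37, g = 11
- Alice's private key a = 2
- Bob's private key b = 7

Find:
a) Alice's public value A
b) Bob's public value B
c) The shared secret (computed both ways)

Step 1: A = g^a mod p = 11^2 mod 37 = 10.
Step 2: B = g^b mod p = 11^7 mod 37 = 11.
Step 3: Alice computes s = B^a mod p = 11^2 mod 37 = 10.
Step 4: Bob computes s = A^b mod p = 10^7 mod 37 = 10.
Both sides agree: shared secret = 10.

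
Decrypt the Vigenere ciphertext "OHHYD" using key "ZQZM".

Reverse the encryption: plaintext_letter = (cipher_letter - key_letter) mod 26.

Step 1: Extend key: ZQZMZ
Step 2: Decrypt each letter (c - k) mod 26:
  O(14) - Z(25) = (14-25) mod 26 = 15 = P
  H(7) - Q(16) = (7-16) mod 26 = 17 = R
  H(7) - Z(25) = (7-25) mod 26 = 8 = I
  Y(24) - M(12) = (24-12) mod 26 = 12 = M
  D(3) - Z(25) = (3-25) mod 26 = 4 = E
Plaintext: PRIME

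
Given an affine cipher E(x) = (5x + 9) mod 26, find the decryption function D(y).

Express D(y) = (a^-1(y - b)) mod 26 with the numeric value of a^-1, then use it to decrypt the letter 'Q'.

Step 1: Find a^-1, the modular inverse of 5 mod 26.
Step 2: We need 5 * a^-1 = 1 (mod 26).
Step 3: 5 * 21 = 105 = 4 * 26 + 1, so a^-1 = 21.
Step 4: D(y) = 21(y - 9) mod 26.
Step 5: Apply to 'Q' (y = 16): D(16) = 21 * (16 - 9) mod 26 = 21 * 7 mod 26 = 17 -> 'R'.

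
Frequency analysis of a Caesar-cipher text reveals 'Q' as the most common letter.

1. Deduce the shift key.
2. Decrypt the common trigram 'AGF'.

Step 1: In English, 'E' is the most frequent letter (12.7%).
Step 2: The most frequent ciphertext letter is 'Q' (position 16).
Step 3: Shift = (16 - 4) mod 26 = 12.
Step 4: Decrypt 'AGF' by shifting back 12:
  A -> O
  G -> U
  F -> T
Step 5: 'AGF' decrypts to 'OUT'.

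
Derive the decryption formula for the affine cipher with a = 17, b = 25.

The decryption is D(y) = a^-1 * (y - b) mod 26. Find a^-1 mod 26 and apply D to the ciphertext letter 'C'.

Step 1: Find a^-1, the modular inverse of 17 mod 26.
Step 2: We need 17 * a^-1 = 1 (mod 26).
Step 3: 17 * 23 = 391 = 15 * 26 + 1, so a^-1 = 23.
Step 4: D(y) = 23(y - 25) mod 26.
Step 5: Apply to 'C' (y = 2): D(2) = 23 * (2 - 25) mod 26 = 23 * -23 mod 26 = 17 -> 'R'.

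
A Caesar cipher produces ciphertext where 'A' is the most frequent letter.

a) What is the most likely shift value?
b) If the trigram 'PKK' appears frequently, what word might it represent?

Step 1: In English, 'E' is the most frequent letter (12.7%).
Step 2: The most frequent ciphertext letter is 'A' (position 0).
Step 3: Shift = (0 - 4) mod 26 = 22.
Step 4: Decrypt 'PKK' by shifting back 22:
  P -> T
  K -> O
  K -> O
Step 5: 'PKK' decrypts to 'TOO'.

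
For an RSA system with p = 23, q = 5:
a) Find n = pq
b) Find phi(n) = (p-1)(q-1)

Step 1: n = p * q = 23 * 5 = 115.
Step 2: phi(n) = (p-1)(q-1) = 22 * 4 = 88.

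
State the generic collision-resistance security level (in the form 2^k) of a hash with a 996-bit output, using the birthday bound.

Step 1: The birthday paradox gives collision probability ~50% after sqrt(2^n) = 2^(n/2) hashes.
Step 2: For 996-bit output: 2^(996/2) = 2^498.
Step 3: Approximately 2^498 hash computations needed.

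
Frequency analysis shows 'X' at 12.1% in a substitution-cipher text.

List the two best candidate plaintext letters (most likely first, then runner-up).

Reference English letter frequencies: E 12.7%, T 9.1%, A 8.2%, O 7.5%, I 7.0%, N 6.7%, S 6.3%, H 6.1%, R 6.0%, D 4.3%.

Step 1: Observed frequency of 'X' is 12.1%.
Step 2: Compute distances to each reference frequency and sort:
  E (12.7%): difference = 0.6% <-- BEST
  T (9.1%): difference = 3.0% <-- RUNNER-UP
  A (8.2%): difference = 3.9%
  O (7.5%): difference = 4.6%
  I (7.0%): difference = 5.1%
Step 3: Most likely is 'E' (12.7%, diff 0.6%); second most likely is 'T' (9.1%, diff 3.0%).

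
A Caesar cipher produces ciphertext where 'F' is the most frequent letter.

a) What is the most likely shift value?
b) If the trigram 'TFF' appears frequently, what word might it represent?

Step 1: In English, 'E' is the most frequent letter (12.7%).
Step 2: The most frequent ciphertext letter is 'F' (position 5).
Step 3: Shift = (5 - 4) mod 26 = 1.
Step 4: Decrypt 'TFF' by shifting back 1:
  T -> S
  F -> E
  F -> E
Step 5: 'TFF' decrypts to 'SEE'.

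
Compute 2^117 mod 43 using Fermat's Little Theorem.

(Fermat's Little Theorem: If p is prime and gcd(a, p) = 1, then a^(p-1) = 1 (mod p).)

Step 1: Since 43 is prime, by Fermat's Little Theorem: 2^42 = 1 (mod 43).
Step 2: Reduce exponent: 117 mod 42 = 33.
Step 3: So 2^117 = 2^33 (mod 43).
Step 4: 2^33 mod 43 = 32.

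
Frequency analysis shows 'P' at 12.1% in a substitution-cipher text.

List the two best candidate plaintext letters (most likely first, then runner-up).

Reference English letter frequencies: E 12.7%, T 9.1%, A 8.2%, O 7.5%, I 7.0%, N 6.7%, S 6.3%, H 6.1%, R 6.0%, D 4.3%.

Step 1: Observed frequency of 'P' is 12.1%.
Step 2: Compute distances to each reference frequency and sort:
  E (12.7%): difference = 0.6% <-- BEST
  T (9.1%): difference = 3.0% <-- RUNNER-UP
  A (8.2%): difference = 3.9%
  O (7.5%): difference = 4.6%
  I (7.0%): difference = 5.1%
Step 3: Most likely is 'E' (12.7%, diff 0.6%); second most likely is 'T' (9.1%, diff 3.0%).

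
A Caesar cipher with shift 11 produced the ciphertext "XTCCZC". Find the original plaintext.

Step 1: Reverse the shift by subtracting 11 from each letter position.
  X (position 23) -> position (23-11) mod 26 = 12 -> M
  T (position 19) -> position (19-11) mod 26 = 8 -> I
  C (position 2) -> position (2-11) mod 26 = 17 -> R
  C (position 2) -> position (2-11) mod 26 = 17 -> R
  Z (position 25) -> position (25-11) mod 26 = 14 -> O
  C (position 2) -> position (2-11) mod 26 = 17 -> R
Decrypted message: MIRROR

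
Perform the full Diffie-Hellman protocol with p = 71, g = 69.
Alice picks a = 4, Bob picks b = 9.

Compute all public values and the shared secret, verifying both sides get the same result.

Step 1: A = g^a mod p = 69^4 mod 71 = 16.
Step 2: B = g^b mod p = 69^9 mod 71 = 56.
Step 3: Alice computes s = B^a mod p = 56^4 mod 71 = 2.
Step 4: Bob computes s = A^b mod p = 16^9 mod 71 = 2.
Both sides agree: shared secret = 2.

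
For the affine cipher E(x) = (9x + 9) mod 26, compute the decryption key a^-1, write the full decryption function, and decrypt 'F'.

Step 1: Find a^-1, the modular inverse of 9 mod 26.
Step 2: We need 9 * a^-1 = 1 (mod 26).
Step 3: 9 * 3 = 27 = 1 * 26 + 1, so a^-1 = 3.
Step 4: D(y) = 3(y - 9) mod 26.
Step 5: Apply to 'F' (y = 5): D(5) = 3 * (5 - 9) mod 26 = 3 * -4 mod 26 = 14 -> 'O'.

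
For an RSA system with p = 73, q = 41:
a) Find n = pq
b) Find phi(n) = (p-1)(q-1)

Step 1: n = p * q = 73 * 41 = 2993.
Step 2: phi(n) = (p-1)(q-1) = 72 * 40 = 2880.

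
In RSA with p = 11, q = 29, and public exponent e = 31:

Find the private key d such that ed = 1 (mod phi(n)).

Step 1: n = 11 * 29 = 319.
Step 2: phi(n) = 10 * 28 = 280.
Step 3: Find d such that 31 * d = 1 (mod 280).
Step 4: d = 31^(-1) mod 280 = 271.
Verification: 31 * 271 = 8401 = 30 * 280 + 1.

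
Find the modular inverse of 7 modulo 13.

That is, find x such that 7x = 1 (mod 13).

Step 1: We need x such that 7 * x = 1 (mod 13).
Step 2: Using the extended Euclidean algorithm or trial:
  7 * 2 = 14 = 1 * 13 + 1.
Step 3: Since 14 mod 13 = 1, the inverse is x = 2.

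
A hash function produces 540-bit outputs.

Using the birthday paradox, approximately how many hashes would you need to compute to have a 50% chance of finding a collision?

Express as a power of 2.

Step 1: The birthday paradox gives collision probability ~50% after sqrt(2^n) = 2^(n/2) hashes.
Step 2: For 540-bit output: 2^(540/2) = 2^270.
Step 3: Approximately 2^270 hash computations needed.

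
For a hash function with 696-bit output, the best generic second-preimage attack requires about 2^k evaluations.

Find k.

Step 1: The hash has a 696-bit output.
Step 2: Second-preimage resistance means: given a specific input x, it should be infeasible to find a different y with h(y) = h(x).
With a 696-bit output, a generic search for a second preimage costs about 2^696 evaluations (each trial matches the fixed target with probability 2^-696).
Step 3: Security level = 696 bits.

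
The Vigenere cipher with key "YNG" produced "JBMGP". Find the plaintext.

Step 1: Extend key: YNGYN
Step 2: Decrypt each letter (c - k) mod 26:
  J(9) - Y(24) = (9-24) mod 26 = 11 = L
  B(1) - N(13) = (1-13) mod 26 = 14 = O
  M(12) - G(6) = (12-6) mod 26 = 6 = G
  G(6) - Y(24) = (6-24) mod 26 = 8 = I
  P(15) - N(13) = (15-13) mod 26 = 2 = C
Plaintext: LOGIC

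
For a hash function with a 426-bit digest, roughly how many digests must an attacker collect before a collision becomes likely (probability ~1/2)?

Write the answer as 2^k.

Step 1: The birthday paradox gives collision probability ~50% after sqrt(2^n) = 2^(n/2) hashes.
Step 2: For 426-bit output: 2^(426/2) = 2^213.
Step 3: Approximately 2^213 hash computations needed.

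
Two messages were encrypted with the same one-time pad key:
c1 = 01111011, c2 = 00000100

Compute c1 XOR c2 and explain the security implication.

Step 1: c1 XOR c2 = (m1 XOR k) XOR (m2 XOR k).
Step 2: By XOR associativity/commutativity: = m1 XOR m2 XOR k XOR k = m1 XOR m2.
Step 3: 01111011 XOR 00000100 = 01111111 = 127.
Step 4: The key cancels out! An attacker learns m1 XOR m2 = 127, revealing the relationship between plaintexts.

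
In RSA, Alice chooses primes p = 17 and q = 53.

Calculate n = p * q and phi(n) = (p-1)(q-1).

Step 1: n = p * q = 17 * 53 = 901.
Step 2: phi(n) = (p-1)(q-1) = 16 * 52 = 832.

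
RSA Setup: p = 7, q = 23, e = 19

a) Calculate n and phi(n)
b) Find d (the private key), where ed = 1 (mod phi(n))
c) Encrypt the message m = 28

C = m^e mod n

Step 1: n = 7 * 23 = 161.
Step 2: phi(n) = (7-1)(23-1) = 6 * 22 = 132.
Step 3: Find d = 19^(-1) mod 132 = 7.
  Verify: 19 * 7 = 133 = 1 (mod 132).
Step 4: C = 28^19 mod 161 = 7.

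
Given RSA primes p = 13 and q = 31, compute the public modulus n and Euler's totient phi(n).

Step 1: n = p * q = 13 * 31 = 403.
Step 2: phi(n) = (p-1)(q-1) = 12 * 30 = 360.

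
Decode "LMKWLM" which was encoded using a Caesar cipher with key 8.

Step 1: Reverse the shift by subtracting 8 from each letter position.
  L (position 11) -> position (11-8) mod 26 = 3 -> D
  M (position 12) -> position (12-8) mod 26 = 4 -> E
  K (position 10) -> position (10-8) mod 26 = 2 -> C
  W (position 22) -> position (22-8) mod 26 = 14 -> O
  L (position 11) -> position (11-8) mod 26 = 3 -> D
  M (position 12) -> position (12-8) mod 26 = 4 -> E
Decrypted message: DECODE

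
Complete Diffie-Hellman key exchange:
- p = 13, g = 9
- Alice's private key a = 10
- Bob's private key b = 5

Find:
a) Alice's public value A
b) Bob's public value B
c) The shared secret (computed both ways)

Step 1: A = g^a mod p = 9^10 mod 13 = 9.
Step 2: B = g^b mod p = 9^5 mod 13 = 3.
Step 3: Alice computes s = B^a mod p = 3^10 mod 13 = 3.
Step 4: Bob computes s = A^b mod p = 9^5 mod 13 = 3.
Both sides agree: shared secret = 3.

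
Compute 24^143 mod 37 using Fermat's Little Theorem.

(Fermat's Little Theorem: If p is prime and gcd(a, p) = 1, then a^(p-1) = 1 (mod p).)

Step 1: Since 37 is prime, by Fermat's Little Theorem: 24^36 = 1 (mod 37).
Step 2: Reduce exponent: 143 mod 36 = 35.
Step 3: So 24^143 = 24^35 (mod 37).
Step 4: 24^35 mod 37 = 17.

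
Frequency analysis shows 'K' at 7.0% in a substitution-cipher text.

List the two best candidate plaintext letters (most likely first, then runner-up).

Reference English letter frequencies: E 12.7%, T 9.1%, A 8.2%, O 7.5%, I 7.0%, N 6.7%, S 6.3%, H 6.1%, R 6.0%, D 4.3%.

Step 1: Observed frequency of 'K' is 7.0%.
Step 2: Compute distances to each reference frequency and sort:
  I (7.0%): difference = 0.0% <-- BEST
  N (6.7%): difference = 0.3% <-- RUNNER-UP
  O (7.5%): difference = 0.5%
  S (6.3%): difference = 0.7%
  H (6.1%): difference = 0.9%
Step 3: Most likely is 'I' (7.0%, diff 0.0%); second most likely is 'N' (6.7%, diff 0.3%).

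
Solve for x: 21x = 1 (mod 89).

Step 1: We need x such that 21 * x = 1 (mod 89).
Step 2: Using the extended Euclidean algorithm or trial:
  21 * 17 = 357 = 4 * 89 + 1.
Step 3: Since 357 mod 89 = 1, the inverse is x = 17.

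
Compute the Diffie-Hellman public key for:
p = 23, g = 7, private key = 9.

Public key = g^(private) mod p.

Step 1: A = g^a mod p = 7^9 mod 23.
  7^1 mod 23 = 7
  7^2 mod 23 = (7 * 7) mod 23 = 3
  7^3 mod 23 = (3 * 7) mod 23 = 21
  7^4 mod 23 = (21 * 7) mod 23 = 9
  7^5 mod 23 = (9 * 7) mod 23 = 17
  7^6 mod 23 = (17 * 7) mod 23 = 4
  7^7 mod 23 = (4 * 7) mod 23 = 5
  7^8 mod 23 = (5 * 7) mod 23 = 12
  7^9 mod 23 = (12 * 7) mod 23 = 15
Result: A = 15.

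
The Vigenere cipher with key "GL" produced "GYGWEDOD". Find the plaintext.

Step 1: Extend key: GLGLGLGL
Step 2: Decrypt each letter (c - k) mod 26:
  G(6) - G(6) = (6-6) mod 26 = 0 = A
  Y(24) - L(11) = (24-11) mod 26 = 13 = N
  G(6) - G(6) = (6-6) mod 26 = 0 = A
  W(22) - L(11) = (22-11) mod 26 = 11 = L
  E(4) - G(6) = (4-6) mod 26 = 24 = Y
  D(3) - L(11) = (3-11) mod 26 = 18 = S
  O(14) - G(6) = (14-6) mod 26 = 8 = I
  D(3) - L(11) = (3-11) mod 26 = 18 = S
Plaintext: ANALYSIS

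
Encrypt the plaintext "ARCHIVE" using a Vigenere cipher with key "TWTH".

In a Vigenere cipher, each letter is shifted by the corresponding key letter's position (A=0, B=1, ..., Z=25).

Step 1: Repeat key to match plaintext length:
  Plaintext: ARCHIVE
  Key:       TWTHTWT
Step 2: Encrypt each letter:
  A(0) + T(19) = (0+19) mod 26 = 19 = T
  R(17) + W(22) = (17+22) mod 26 = 13 = N
  C(2) + T(19) = (2+19) mod 26 = 21 = V
  H(7) + H(7) = (7+7) mod 26 = 14 = O
  I(8) + T(19) = (8+19) mod 26 = 1 = B
  V(21) + W(22) = (21+22) mod 26 = 17 = R
  E(4) + T(19) = (4+19) mod 26 = 23 = X
Ciphertext: TNVOBRX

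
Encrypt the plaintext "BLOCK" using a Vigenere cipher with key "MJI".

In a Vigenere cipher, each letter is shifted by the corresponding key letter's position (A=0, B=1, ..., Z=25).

Step 1: Repeat key to match plaintext length:
  Plaintext: BLOCK
  Key:       MJIMJ
Step 2: Encrypt each letter:
  B(1) + M(12) = (1+12) mod 26 = 13 = N
  L(11) + J(9) = (11+9) mod 26 = 20 = U
  O(14) + I(8) = (14+8) mod 26 = 22 = W
  C(2) + M(12) = (2+12) mod 26 = 14 = O
  K(10) + J(9) = (10+9) mod 26 = 19 = T
Ciphertext: NUWOT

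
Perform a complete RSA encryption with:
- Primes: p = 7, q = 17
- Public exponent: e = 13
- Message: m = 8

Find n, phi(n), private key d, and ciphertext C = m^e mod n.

Step 1: n = 7 * 17 = 119.
Step 2: phi(n) = (7-1)(17-1) = 6 * 16 = 96.
Step 3: Find d = 13^(-1) mod 96 = 37.
  Verify: 13 * 37 = 481 = 1 (mod 96).
Step 4: C = 8^13 mod 119 = 43.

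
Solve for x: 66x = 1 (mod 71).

Step 1: We need x such that 66 * x = 1 (mod 71).
Step 2: Using the extended Euclidean algorithm or trial:
  66 * 14 = 924 = 13 * 71 + 1.
Step 3: Since 924 mod 71 = 1, the inverse is x = 14.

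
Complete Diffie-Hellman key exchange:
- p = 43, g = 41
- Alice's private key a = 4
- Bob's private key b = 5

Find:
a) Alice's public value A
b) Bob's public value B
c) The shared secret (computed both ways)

Step 1: A = g^a mod p = 41^4 mod 43 = 16.
Step 2: B = g^b mod p = 41^5 mod 43 = 11.
Step 3: Alice computes s = B^a mod p = 11^4 mod 43 = 21.
Step 4: Bob computes s = A^b mod p = 16^5 mod 43 = 21.
Both sides agree: shared secret = 21.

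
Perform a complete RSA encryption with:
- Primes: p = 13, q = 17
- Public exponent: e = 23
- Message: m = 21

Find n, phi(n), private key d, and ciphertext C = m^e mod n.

Step 1: n = 13 * 17 = 221.
Step 2: phi(n) = (13-1)(17-1) = 12 * 16 = 192.
Step 3: Find d = 23^(-1) mod 192 = 167.
  Verify: 23 * 167 = 3841 = 1 (mod 192).
Step 4: C = 21^23 mod 221 = 200.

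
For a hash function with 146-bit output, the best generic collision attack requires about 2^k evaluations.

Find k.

Step 1: The hash has a 146-bit output.
Step 2: Collision resistance means it should be infeasible to find any x != y with h(x) = h(y).
By the birthday bound, a generic collision search succeeds after about sqrt(2^146) = 2^(146/2) = 2^73 evaluations.
Step 3: Security level = 73 bits.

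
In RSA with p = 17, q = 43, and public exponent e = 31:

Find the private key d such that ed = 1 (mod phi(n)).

Step 1: n = 17 * 43 = 731.
Step 2: phi(n) = 16 * 42 = 672.
Step 3: Find d such that 31 * d = 1 (mod 672).
Step 4: d = 31^(-1) mod 672 = 607.
Verification: 31 * 607 = 18817 = 28 * 672 + 1.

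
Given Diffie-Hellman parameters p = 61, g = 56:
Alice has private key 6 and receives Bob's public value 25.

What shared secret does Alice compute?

Step 1: s = B^a mod p = 25^6 mod 61.
  25^1 mod 61 = 25
  25^2 mod 61 = (25 * 25) mod 61 = 15
  25^3 mod 61 = (15 * 25) mod 61 = 9
  25^4 mod 61 = (9 * 25) mod 61 = 42
  25^5 mod 61 = (42 * 25) mod 61 = 13
  25^6 mod 61 = (13 * 25) mod 61 = 20
Result: shared secret = 20.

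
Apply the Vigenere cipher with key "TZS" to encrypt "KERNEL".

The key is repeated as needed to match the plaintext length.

Step 1: Repeat key to match plaintext length:
  Plaintext: KERNEL
  Key:       TZSTZS
Step 2: Encrypt each letter:
  K(10) + T(19) = (10+19) mod 26 = 3 = D
  E(4) + Z(25) = (4+25) mod 26 = 3 = D
  R(17) + S(18) = (17+18) mod 26 = 9 = J
  N(13) + T(19) = (13+19) mod 26 = 6 = G
  E(4) + Z(25) = (4+25) mod 26 = 3 = D
  L(11) + S(18) = (11+18) mod 26 = 3 = D
Ciphertext: DDJGDD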